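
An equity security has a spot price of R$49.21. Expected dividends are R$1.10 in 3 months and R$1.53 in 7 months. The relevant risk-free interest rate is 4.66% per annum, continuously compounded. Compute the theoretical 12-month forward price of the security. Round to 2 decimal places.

R$48.86

PV(dividends) I = 1.10·e^(−0.0466·3/12) + 1.53·e^(−0.0466·7/12)
I = 1.0873 + 1.4890 = 2.5763
F = (S − I)·e^(rT) = (49.21 − 2.5763) · e^(0.0466·12/12)
= 46.6337 · e^0.046600 = 46.6337 × 1.047703 = R$48.86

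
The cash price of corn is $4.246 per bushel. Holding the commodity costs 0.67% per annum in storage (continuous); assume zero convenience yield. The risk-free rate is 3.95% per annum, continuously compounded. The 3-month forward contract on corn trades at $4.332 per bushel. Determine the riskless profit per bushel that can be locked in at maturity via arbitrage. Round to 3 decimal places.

$0.037 per bushel

Fair forward: F* = S·e^(carry·T), with carry = (r + u) = 0.0395 + 0.0067 = 0.0462
F* = 4.246 · e^(0.0462 × 3/12) = 4.246 · e^0.011550 = 4.246 × 1.011617 = $4.2953
Market $4.332 > fair $4.2953: forward overpriced → cash-and-carry (buy spot, short the forward).
At maturity, profit = |F_mkt − F*| = |4.332 − 4.2953| = $0.037 per bushel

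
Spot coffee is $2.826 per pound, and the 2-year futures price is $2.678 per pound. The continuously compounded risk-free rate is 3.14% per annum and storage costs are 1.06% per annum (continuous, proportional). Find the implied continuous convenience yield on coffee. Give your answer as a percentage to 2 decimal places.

6.89%

F = S·e^((r+u−y)T) ⇒ (r+u−y) = ln(F/S)/T
ln(2.678/2.826) = -0.053792; /T ⇒ -0.026896
y = r + u − ln(F/S)/T = 0.0314 + 0.0106 + 0.026896 = 0.068896
y = 6.89%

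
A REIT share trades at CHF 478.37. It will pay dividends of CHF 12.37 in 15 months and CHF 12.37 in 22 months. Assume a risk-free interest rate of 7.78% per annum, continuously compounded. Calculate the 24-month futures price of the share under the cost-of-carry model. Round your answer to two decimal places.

PV(dividends) I = 12.37·e^(−0.0778·15/12) + 12.37·e^(−0.0778·22/12)
I = 11.2237 + 10.7257 = 21.9494
F = (S − I)·e^(rT) = (478.37 − 21.9494) · e^(0.0778·24/12)
= 456.4206 · e^0.155600 = 456.4206 × 1.168359 = CHF 533.26

CHF 533.26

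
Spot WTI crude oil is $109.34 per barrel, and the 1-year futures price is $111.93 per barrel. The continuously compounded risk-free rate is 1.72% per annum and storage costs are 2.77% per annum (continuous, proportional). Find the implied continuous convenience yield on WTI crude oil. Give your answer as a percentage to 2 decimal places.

2.15%

F = S·e^((r+u−y)T) ⇒ (r+u−y) = ln(F/S)/T
ln(111.93/109.34) = 0.023411; /T ⇒ 0.023411
y = r + u − ln(F/S)/T = 0.0172 + 0.0277 − 0.023411 = 0.021489
y = 2.15%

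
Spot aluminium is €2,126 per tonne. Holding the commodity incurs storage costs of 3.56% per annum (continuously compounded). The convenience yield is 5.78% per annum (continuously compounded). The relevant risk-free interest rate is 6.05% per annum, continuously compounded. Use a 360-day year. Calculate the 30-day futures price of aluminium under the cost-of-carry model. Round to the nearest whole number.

€2,133 per tonne

Net carry = r + u − y = 0.0605 + 0.0356 − 0.0578 = 0.0383
F = S·e^((r+u−y)T) = 2126 · e^(0.0383 × 30/360) = 2126 · e^0.003192
= 2126 × 1.003197 = €2,133 per tonne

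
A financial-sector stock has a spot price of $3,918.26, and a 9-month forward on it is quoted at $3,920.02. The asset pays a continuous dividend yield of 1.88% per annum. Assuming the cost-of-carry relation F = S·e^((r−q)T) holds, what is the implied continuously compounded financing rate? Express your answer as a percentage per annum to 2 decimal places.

1.94%

From F = S·e^((r−q)T): (r − q) = ln(F/S)/T
ln(3920.02/3918.26) = ln(1.000449) = 0.000449
(r − q) = 0.000449 / (9/12) = 0.000599
r = ln(F/S)/T + q = 0.000599 + 0.0188 = 0.019399
r = 1.94%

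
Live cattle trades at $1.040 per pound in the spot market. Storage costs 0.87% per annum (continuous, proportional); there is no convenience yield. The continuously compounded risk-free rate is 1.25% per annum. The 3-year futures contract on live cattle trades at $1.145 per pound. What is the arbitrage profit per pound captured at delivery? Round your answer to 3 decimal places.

$0.037 per pound

Fair futures: F* = S·e^(carry·T), with carry = (r + u) = 0.0125 + 0.0087 = 0.0212
F* = 1.040 · e^(0.0212 × 3) = 1.040 · e^0.063600 = 1.040 × 1.065666 = $1.1083
Market $1.145 > fair $1.1083: forward overpriced → cash-and-carry (buy spot, short the forward).
At maturity, profit = |F_mkt − F*| = |1.145 − 1.1083| = $0.037 per pound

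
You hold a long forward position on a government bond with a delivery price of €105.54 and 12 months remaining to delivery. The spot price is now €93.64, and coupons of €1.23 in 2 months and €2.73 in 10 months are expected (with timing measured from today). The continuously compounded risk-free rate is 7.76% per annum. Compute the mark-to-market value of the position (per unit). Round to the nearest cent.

-€7.79

PV(remaining coupons) I = 1.23·e^(−0.0776·2/12) + 2.73·e^(−0.0776·10/12) = 3.7732
Current forward F = (S − I)·e^(rT) = (93.64 − 3.7732)·e^(0.0776·12/12) = 89.8668 × 1.080690 = 97.1182
Value (long) = (F − K)·e^(−rT) = (97.1182 − 105.54) × 0.925334 = -7.7930
Value = -€7.79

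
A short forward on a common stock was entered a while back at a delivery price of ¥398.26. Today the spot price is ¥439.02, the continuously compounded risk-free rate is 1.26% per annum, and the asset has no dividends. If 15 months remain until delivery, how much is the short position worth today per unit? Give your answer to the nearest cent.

Current fair forward for the remaining 15 months: F = S·e^(r·T), r = 0.0126
F = 439.02 · e^(0.0126 × 15/12) = 439.02 × 1.015875 = 445.9894
Value of long forward = (F − K)·e^(−rT) = (445.9894 − 398.26) · e^(−0.0126·15/12)
= 47.7294 × 0.984373 = 46.98
Short position value = −(long value) = -¥46.98

-¥46.98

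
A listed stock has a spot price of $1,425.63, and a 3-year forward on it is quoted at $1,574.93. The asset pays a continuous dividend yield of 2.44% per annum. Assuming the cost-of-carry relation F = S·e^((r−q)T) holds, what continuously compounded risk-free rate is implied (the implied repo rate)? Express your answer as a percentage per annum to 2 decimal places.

5.76%

From F = S·e^((r−q)T): (r − q) = ln(F/S)/T
ln(1574.93/1425.63) = ln(1.104726) = 0.099597
(r − q) = 0.099597 / (3) = 0.033199
r = ln(F/S)/T + q = 0.033199 + 0.0244 = 0.057599
r = 5.76%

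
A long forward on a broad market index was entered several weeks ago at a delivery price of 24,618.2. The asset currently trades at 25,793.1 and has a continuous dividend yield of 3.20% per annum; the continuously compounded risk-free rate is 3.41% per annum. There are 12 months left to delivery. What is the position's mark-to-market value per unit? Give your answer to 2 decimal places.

1187.92

Current fair forward for the remaining 12 months: F = S·e^((r − q)·T), (r − q) = 0.0341 − 0.0320 = 0.0021
F = 25793.1 · e^(0.0021 × 12/12) = 25793.1 × 1.00210221 = 25847.3225
Value of long forward = (F − K)·e^(−rT) = (25847.3225 − 24618.2) · e^(−0.0341·12/12)
= 1229.1225 × 0.96647485 = 1187.92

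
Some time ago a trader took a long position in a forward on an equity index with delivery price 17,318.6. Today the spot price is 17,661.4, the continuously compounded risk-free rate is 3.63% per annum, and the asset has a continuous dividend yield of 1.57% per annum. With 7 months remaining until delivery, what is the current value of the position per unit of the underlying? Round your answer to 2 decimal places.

Current fair forward for the remaining 7 months: F = S·e^((r − q)·T), (r − q) = 0.0363 − 0.0157 = 0.0206
F = 17661.4 · e^(0.0206 × 7/12) = 17661.4 × 1.01208916 = 17874.9115
Value of long forward = (F − K)·e^(−rT) = (17874.9115 − 17318.6) · e^(−0.0363·7/12)
= 556.3115 × 0.97904762 = 544.66

544.66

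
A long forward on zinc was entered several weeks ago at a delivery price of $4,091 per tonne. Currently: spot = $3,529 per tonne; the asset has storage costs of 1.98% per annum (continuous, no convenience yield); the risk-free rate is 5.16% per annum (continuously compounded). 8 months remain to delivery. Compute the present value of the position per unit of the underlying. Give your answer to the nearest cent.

Current fair forward for the remaining 8 months: F = S·e^((r + u)·T), (r + u) = 0.0516 + 0.0198 = 0.0714
F = 3529 · e^(0.0714 × 8/12) = 3529 × 1.04875107 = 3701.0425
Value of long forward = (F − K)·e^(−rT) = (3701.0425 − 4091) · e^(−0.0516·8/12)
= -389.9575 × 0.96618495 = -376.77

-$376.77 per tonne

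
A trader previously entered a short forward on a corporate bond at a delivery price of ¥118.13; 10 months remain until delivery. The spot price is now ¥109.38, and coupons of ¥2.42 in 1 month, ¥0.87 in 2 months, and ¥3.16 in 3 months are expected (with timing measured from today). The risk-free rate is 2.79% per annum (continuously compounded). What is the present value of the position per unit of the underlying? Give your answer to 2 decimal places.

PV(remaining coupons) I = 2.42·e^(−0.0279·1/12) + 0.87·e^(−0.0279·2/12) + 3.16·e^(−0.0279·3/12) = 6.4184
Current forward F = (S − I)·e^(rT) = (109.38 − 6.4184)·e^(0.0279·10/12) = 102.9616 × 1.023522 = 105.3835
Value (long) = (F − K)·e^(−rT) = (105.3835 − 118.13) × 0.977018 = -12.4536
Short position value = −(long value) = ¥12.45

¥12.45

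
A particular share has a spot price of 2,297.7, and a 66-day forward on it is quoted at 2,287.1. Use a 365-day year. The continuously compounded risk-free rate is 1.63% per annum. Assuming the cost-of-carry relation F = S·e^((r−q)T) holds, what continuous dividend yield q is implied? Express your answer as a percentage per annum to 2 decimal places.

4.19%

From F = S·e^((r−q)T): (r − q) = ln(F/S)/T
ln(2287.1/2297.7) = ln(0.995387) = -0.004624
(r − q) = -0.004624 / (66/365) = -0.025572
q = r − ln(F/S)/T = 0.0163 + 0.025572 = 0.041872
q = 4.19%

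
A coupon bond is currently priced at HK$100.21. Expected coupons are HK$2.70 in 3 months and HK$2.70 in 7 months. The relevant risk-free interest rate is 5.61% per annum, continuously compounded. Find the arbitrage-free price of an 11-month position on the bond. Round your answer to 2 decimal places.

HK$99.94

PV(coupons) I = 2.70·e^(−0.0561·3/12) + 2.70·e^(−0.0561·7/12)
I = 2.6624 + 2.6131 = 5.2755
F = (S − I)·e^(rT) = (100.21 − 5.2755) · e^(0.0561·11/12)
= 94.9345 · e^0.051425 = 94.9345 × 1.052770 = HK$99.94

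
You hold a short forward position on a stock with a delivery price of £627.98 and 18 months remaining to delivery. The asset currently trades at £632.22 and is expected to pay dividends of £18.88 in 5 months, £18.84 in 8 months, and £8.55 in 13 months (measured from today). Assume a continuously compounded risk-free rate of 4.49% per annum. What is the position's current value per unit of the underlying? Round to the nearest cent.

-£0.18

PV(remaining dividends) I = 18.88·e^(−0.0449·5/12) + 18.84·e^(−0.0449·8/12) + 8.55·e^(−0.0449·13/12) = 44.9585
Current forward F = (S − I)·e^(rT) = (632.22 − 44.9585)·e^(0.0449·18/12) = 587.2615 × 1.069670 = 628.1760
Value (long) = (F − K)·e^(−rT) = (628.1760 − 627.98) × 0.934868 = 0.1832
Short position value = −(long value) = -£0.18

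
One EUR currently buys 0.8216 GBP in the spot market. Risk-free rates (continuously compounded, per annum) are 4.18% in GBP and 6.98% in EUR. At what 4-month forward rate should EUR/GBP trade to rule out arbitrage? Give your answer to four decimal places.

F = S·e^((r_GBP − r_EUR)T) = 0.8216 · e^((0.0418 − 0.0698) × 4/12)
= 0.8216 · e^-0.009333 = 0.8216 × 0.990710
F = 0.8140 GBP per EUR

0.8140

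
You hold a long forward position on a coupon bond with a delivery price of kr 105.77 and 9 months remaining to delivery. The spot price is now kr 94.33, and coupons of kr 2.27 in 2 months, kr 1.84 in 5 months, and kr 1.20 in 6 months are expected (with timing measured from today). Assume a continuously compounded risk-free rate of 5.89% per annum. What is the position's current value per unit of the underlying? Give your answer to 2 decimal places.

-kr 12.08

PV(remaining coupons) I = 2.27·e^(−0.0589·2/12) + 1.84·e^(−0.0589·5/12) + 1.20·e^(−0.0589·6/12) = 5.2084
Current forward F = (S − I)·e^(rT) = (94.33 − 5.2084)·e^(0.0589·9/12) = 89.1216 × 1.045165 = 93.1468
Value (long) = (F − K)·e^(−rT) = (93.1468 − 105.77) × 0.956787 = -12.0777
Value = -kr 12.08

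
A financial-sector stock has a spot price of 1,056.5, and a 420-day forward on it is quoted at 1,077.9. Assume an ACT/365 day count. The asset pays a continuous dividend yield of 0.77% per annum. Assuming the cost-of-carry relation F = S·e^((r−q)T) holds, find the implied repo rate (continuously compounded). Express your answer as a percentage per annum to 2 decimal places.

2.51%

From F = S·e^((r−q)T): (r − q) = ln(F/S)/T
ln(1077.9/1056.5) = ln(1.020256) = 0.020054
(r − q) = 0.020054 / (420/365) = 0.017428
r = ln(F/S)/T + q = 0.017428 + 0.0077 = 0.025128
r = 2.51%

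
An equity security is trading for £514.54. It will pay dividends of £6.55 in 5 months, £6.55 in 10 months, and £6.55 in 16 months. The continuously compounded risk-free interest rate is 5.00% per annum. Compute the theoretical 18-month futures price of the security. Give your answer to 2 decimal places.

£534.32

PV(dividends) I = 6.55·e^(−0.0500·5/12) + 6.55·e^(−0.0500·10/12) + 6.55·e^(−0.0500·16/12)
I = 6.4150 + 6.2827 + 6.1276 = 18.8253
F = (S − I)·e^(rT) = (514.54 − 18.8253) · e^(0.0500·18/12)
= 495.7147 · e^0.075000 = 495.7147 × 1.077884 = £534.32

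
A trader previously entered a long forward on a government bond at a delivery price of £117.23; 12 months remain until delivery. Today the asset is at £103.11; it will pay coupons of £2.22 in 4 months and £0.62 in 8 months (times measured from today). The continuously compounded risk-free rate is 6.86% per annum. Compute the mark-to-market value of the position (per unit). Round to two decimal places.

-£9.11

PV(remaining coupons) I = 2.22·e^(−0.0686·4/12) + 0.62·e^(−0.0686·8/12) = 2.7621
Current forward F = (S − I)·e^(rT) = (103.11 − 2.7621)·e^(0.0686·12/12) = 100.3479 × 1.071008 = 107.4734
Value (long) = (F − K)·e^(−rT) = (107.4734 − 117.23) × 0.933700 = -9.1097
Value = -£9.11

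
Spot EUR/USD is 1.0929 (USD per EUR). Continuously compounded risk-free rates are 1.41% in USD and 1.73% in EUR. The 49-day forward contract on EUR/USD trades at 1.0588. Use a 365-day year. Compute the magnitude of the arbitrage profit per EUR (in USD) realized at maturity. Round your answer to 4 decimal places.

Fair forward: F* = S·e^(carry·T), with carry = (r_USD − r_EUR) = 0.0141 − 0.0173 = -0.0032
F* = 1.0929 · e^(-0.0032 × 49/365) = 1.0929 · e^-0.000430 = 1.0929 × 0.999570 = 1.0924
Market 1.0588 < fair 1.0924: forward underpriced → reverse cash-and-carry (short spot, go long the forward).
At maturity, profit = |F_mkt − F*| = |1.0588 − 1.0924| = 0.0336 per EUR (in USD)

0.0336 per EUR (in USD)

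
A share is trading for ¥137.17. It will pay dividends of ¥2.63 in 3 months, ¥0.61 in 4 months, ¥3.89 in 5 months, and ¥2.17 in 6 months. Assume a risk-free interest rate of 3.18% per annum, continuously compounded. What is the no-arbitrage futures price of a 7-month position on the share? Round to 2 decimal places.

PV(dividends) I = 2.63·e^(−0.0318·3/12) + 0.61·e^(−0.0318·4/12) + 3.89·e^(−0.0318·5/12) + 2.17·e^(−0.0318·6/12)
I = 2.6092 + 0.6036 + 3.8388 + 2.1358 = 9.1874
F = (S − I)·e^(rT) = (137.17 − 9.1874) · e^(0.0318·7/12)
= 127.9826 · e^0.018550 = 127.9826 × 1.018723 = ¥130.38

¥130.38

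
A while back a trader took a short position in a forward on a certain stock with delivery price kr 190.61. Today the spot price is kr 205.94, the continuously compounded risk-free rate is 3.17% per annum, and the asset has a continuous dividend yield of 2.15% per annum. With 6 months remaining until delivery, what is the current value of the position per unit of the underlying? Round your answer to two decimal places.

Current fair forward for the remaining 6 months: F = S·e^((r − q)·T), (r − q) = 0.0317 − 0.0215 = 0.0102
F = 205.94 · e^(0.0102 × 6/12) = 205.94 × 1.005113 = 206.9930
Value of long forward = (F − K)·e^(−rT) = (206.9930 − 190.61) · e^(−0.0317·6/12)
= 16.3830 × 0.984275 = 16.13
Short position value = −(long value) = -kr 16.13

-kr 16.13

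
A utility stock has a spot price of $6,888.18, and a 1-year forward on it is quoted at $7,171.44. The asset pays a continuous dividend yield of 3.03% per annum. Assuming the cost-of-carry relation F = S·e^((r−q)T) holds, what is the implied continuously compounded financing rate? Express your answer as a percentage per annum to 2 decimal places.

7.06%

From F = S·e^((r−q)T): (r − q) = ln(F/S)/T
ln(7171.44/6888.18) = ln(1.041123) = 0.040300
(r − q) = 0.040300 / (1) = 0.040300
r = ln(F/S)/T + q = 0.040300 + 0.0303 = 0.070600
r = 7.06%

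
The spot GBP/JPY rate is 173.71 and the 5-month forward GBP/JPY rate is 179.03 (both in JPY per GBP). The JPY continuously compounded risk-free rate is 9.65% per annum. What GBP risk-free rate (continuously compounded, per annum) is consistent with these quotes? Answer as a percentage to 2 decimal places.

2.41%

F = S·e^((r_JPY − r_GBP)T) ⇒ r_GBP = r_JPY − ln(F/S)/T
ln(179.03/173.71) = 0.030166; /(5/12) = 0.072398
r_GBP = 0.0965 − 0.072398 = 0.024102
r_GBP = 2.41%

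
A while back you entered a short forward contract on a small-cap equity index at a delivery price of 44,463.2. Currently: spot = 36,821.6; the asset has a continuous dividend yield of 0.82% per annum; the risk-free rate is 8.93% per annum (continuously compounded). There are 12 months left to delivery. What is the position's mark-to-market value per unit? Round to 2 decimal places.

Current fair forward for the remaining 12 months: F = S·e^((r − q)·T), (r − q) = 0.0893 − 0.0082 = 0.0811
F = 36821.6 · e^(0.0811 × 12/12) = 36821.6 × 1.08447934 = 39932.2645
Value of long forward = (F − K)·e^(−rT) = (39932.2645 − 44463.2) · e^(−0.0893·12/12)
= -4530.9355 × 0.91457116 = -4143.86
Short position value = −(long value) = 4143.86

4143.86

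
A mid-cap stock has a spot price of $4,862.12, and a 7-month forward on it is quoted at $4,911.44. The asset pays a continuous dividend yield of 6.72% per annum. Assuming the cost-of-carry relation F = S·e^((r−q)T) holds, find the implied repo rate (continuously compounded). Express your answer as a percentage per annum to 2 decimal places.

8.45%

From F = S·e^((r−q)T): (r − q) = ln(F/S)/T
ln(4911.44/4862.12) = ln(1.010144) = 0.010093
(r − q) = 0.010093 / (7/12) = 0.017302
r = ln(F/S)/T + q = 0.017302 + 0.0672 = 0.084502
r = 8.45%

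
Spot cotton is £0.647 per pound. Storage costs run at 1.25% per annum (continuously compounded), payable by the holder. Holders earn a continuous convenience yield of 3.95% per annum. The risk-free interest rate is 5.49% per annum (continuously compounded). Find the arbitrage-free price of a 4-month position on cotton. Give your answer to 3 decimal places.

Net carry = r + u − y = 0.0549 + 0.0125 − 0.0395 = 0.0279
F = S·e^((r+u−y)T) = 0.647 · e^(0.0279 × 4/12) = 0.647 · e^0.009300
= 0.647 × 1.009343 = £0.653 per pound

£0.653 per pound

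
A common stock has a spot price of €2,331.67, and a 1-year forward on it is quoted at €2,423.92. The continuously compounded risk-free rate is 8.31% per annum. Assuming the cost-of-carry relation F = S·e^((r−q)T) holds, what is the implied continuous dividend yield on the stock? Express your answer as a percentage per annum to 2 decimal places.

From F = S·e^((r−q)T): (r − q) = ln(F/S)/T
ln(2423.92/2331.67) = ln(1.039564) = 0.038801
(r − q) = 0.038801 / (1) = 0.038801
q = r − ln(F/S)/T = 0.0831 − 0.038801 = 0.044299
q = 4.43%

4.43%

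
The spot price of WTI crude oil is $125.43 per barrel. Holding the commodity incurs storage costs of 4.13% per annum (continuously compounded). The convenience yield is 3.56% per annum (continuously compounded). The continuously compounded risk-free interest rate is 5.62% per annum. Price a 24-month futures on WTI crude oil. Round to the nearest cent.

Net carry = r + u − y = 0.0562 + 0.0413 − 0.0356 = 0.0619
F = S·e^((r+u−y)T) = 125.43 · e^(0.0619 × 24/12) = 125.43 · e^0.123800
= 125.43 × 1.131789 = $141.96 per barrel

$141.96 per barrel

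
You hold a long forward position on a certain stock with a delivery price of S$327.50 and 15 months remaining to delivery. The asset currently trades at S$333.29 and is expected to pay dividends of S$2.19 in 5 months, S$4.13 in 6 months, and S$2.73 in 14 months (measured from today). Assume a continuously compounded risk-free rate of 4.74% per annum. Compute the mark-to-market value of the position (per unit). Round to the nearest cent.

S$15.87

PV(remaining dividends) I = 2.19·e^(−0.0474·5/12) + 4.13·e^(−0.0474·6/12) + 2.73·e^(−0.0474·14/12) = 8.7636
Current forward F = (S − I)·e^(rT) = (333.29 − 8.7636)·e^(0.0474·15/12) = 324.5264 × 1.061040 = 344.3355
Value (long) = (F − K)·e^(−rT) = (344.3355 − 327.50) × 0.942471 = 15.8670
Value = S$15.87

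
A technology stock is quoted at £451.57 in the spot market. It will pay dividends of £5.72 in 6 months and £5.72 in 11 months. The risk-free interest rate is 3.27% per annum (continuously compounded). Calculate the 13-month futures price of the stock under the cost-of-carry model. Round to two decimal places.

PV(dividends) I = 5.72·e^(−0.0327·6/12) + 5.72·e^(−0.0327·11/12)
I = 5.6272 + 5.5511 = 11.1783
F = (S − I)·e^(rT) = (451.57 − 11.1783) · e^(0.0327·13/12)
= 440.3917 · e^0.035425 = 440.3917 × 1.036060 = £456.27

£456.27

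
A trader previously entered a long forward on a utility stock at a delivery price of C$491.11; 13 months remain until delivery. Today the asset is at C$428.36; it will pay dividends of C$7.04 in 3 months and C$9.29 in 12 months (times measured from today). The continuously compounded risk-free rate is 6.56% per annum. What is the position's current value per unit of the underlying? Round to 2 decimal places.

PV(remaining dividends) I = 7.04·e^(−0.0656·3/12) + 9.29·e^(−0.0656·12/12) = 15.6256
Current forward F = (S − I)·e^(rT) = (428.36 − 15.6256)·e^(0.0656·13/12) = 412.7344 × 1.073653 = 443.1335
Value (long) = (F − K)·e^(−rT) = (443.1335 − 491.11) × 0.931400 = -44.6853
Value = -C$44.69

-C$44.69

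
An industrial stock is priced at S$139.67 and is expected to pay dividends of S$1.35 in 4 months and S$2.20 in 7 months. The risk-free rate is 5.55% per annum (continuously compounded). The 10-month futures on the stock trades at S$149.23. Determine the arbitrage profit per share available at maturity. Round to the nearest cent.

PV(dividends) I = 1.35·e^(−0.0555·4/12) + 2.20·e^(−0.0555·7/12) = 3.4552
Fair futures F* = (S − I)·e^(rT) = (139.67 − 3.4552)·e^0.046250 = 136.2148 × 1.047336 = 142.6627
Market S$149.23 > fair 142.6627: forward overpriced → cash-and-carry (borrow at r, buy the stock and collect the dividends, short the forward).
Profit at T = |F_mkt − F*| = |149.23 − 142.6627| = S$6.57 per share

S$6.57 per share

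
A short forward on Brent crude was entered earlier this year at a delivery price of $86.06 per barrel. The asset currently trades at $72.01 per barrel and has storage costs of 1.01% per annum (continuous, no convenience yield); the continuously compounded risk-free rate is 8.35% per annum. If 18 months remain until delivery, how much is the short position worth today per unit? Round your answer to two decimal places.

$2.82 per barrel

Current fair forward for the remaining 18 months: F = S·e^((r + u)·T), (r + u) = 0.0835 + 0.0101 = 0.0936
F = 72.01 · e^(0.0936 × 18/12) = 72.01 × 1.150734 = 82.8644
Value of long forward = (F − K)·e^(−rT) = (82.8644 − 86.06) · e^(−0.0835·18/12)
= -3.1956 × 0.882276 = -2.82
Short position value = −(long value) = $2.82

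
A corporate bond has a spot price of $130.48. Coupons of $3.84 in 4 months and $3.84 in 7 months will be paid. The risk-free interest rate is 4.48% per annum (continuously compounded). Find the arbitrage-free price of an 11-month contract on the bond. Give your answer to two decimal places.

PV(coupons) I = 3.84·e^(−0.0448·4/12) + 3.84·e^(−0.0448·7/12)
I = 3.7831 + 3.7409 = 7.5240
F = (S − I)·e^(rT) = (130.48 − 7.5240) · e^(0.0448·11/12)
= 122.9560 · e^0.041067 = 122.9560 × 1.041922 = $128.11

$128.11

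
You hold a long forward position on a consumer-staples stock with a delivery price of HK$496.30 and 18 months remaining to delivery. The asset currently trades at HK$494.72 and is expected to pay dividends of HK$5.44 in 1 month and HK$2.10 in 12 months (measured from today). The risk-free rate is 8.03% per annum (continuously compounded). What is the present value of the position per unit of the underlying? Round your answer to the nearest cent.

HK$47.40

PV(remaining dividends) I = 5.44·e^(−0.0803·1/12) + 2.10·e^(−0.0803·12/12) = 7.3417
Current forward F = (S − I)·e^(rT) = (494.72 − 7.3417)·e^(0.0803·18/12) = 487.3783 × 1.128004 = 549.7647
Value (long) = (F − K)·e^(−rT) = (549.7647 − 496.30) × 0.886521 = 47.3976
Value = HK$47.40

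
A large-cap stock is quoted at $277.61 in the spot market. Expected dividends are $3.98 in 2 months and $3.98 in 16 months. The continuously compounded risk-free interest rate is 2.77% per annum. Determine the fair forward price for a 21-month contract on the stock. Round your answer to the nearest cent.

PV(dividends) I = 3.98·e^(−0.0277·2/12) + 3.98·e^(−0.0277·16/12)
I = 3.9617 + 3.8357 = 7.7974
F = (S − I)·e^(rT) = (277.61 − 7.7974) · e^(0.0277·21/12)
= 269.8126 · e^0.048475 = 269.8126 × 1.049669 = $283.21

$283.21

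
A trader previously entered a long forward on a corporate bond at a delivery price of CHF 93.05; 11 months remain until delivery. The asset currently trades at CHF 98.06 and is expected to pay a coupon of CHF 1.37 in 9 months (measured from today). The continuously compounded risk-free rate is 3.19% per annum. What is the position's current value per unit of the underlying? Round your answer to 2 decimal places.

PV(remaining coupons) I = 1.37·e^(−0.0319·9/12) = 1.3376
Current forward F = (S − I)·e^(rT) = (98.06 − 1.3376)·e^(0.0319·11/12) = 96.7224 × 1.029673 = 99.5924
Value (long) = (F − K)·e^(−rT) = (99.5924 − 93.05) × 0.971182 = 6.3539
Value = CHF 6.35

CHF 6.35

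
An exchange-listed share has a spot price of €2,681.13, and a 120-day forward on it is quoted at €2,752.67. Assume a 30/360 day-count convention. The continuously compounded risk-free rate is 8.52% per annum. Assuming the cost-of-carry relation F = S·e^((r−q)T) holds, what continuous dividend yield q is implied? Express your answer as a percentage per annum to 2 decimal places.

0.62%

From F = S·e^((r−q)T): (r − q) = ln(F/S)/T
ln(2752.67/2681.13) = ln(1.026683) = 0.026333
(r − q) = 0.026333 / (120/360) = 0.078999
q = r − ln(F/S)/T = 0.0852 − 0.078999 = 0.006201
q = 0.62%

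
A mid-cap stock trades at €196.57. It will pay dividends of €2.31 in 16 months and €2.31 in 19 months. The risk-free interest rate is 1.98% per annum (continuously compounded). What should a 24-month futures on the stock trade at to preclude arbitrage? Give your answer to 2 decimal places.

PV(dividends) I = 2.31·e^(−0.0198·16/12) + 2.31·e^(−0.0198·19/12)
I = 2.2498 + 2.2387 = 4.4885
F = (S − I)·e^(rT) = (196.57 − 4.4885) · e^(0.0198·24/12)
= 192.0815 · e^0.039600 = 192.0815 × 1.040395 = €199.84

€199.84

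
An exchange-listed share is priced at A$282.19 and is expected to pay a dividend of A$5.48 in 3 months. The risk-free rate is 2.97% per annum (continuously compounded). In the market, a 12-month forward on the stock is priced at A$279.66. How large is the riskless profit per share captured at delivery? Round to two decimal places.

PV(dividends) I = 5.48·e^(−0.0297·3/12) = 5.4395
Fair forward F* = (S − I)·e^(rT) = (282.19 − 5.4395)·e^0.029700 = 276.7505 × 1.030145 = 285.0931
Market A$279.66 < fair 285.0931: forward underpriced → reverse cash-and-carry (short the stock, invest proceeds at r, pay the dividends, go long the forward).
Profit at T = |F_mkt − F*| = |279.66 − 285.0931| = A$5.43 per share

A$5.43 per share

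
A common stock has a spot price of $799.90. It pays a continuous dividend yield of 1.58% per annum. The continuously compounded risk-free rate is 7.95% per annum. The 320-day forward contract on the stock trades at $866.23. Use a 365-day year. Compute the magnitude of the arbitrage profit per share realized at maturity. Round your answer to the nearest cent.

Fair forward: F* = S·e^(carry·T), with carry = (r − q) = 0.0795 − 0.0158 = 0.0637
F* = 799.90 · e^(0.0637 × 320/365) = 799.90 · e^0.055847 = 799.90 × 1.057436 = $845.8431
Market $866.23 > fair $845.8431: forward overpriced → cash-and-carry (buy spot, short the forward).
At maturity, profit = |F_mkt − F*| = |866.23 − 845.8431| = $20.39 per share

$20.39 per share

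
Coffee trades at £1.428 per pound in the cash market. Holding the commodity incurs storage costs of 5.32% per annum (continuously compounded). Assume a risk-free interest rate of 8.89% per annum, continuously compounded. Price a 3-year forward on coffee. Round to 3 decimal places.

Net carry = r + u − y = 0.0889 + 0.0532 − 0.0000 = 0.1421
F = S·e^((r+u−y)T) = 1.428 · e^(0.1421 × 3) = 1.428 · e^0.426300
= 1.428 × 1.531580 = £2.187 per pound

£2.187 per pound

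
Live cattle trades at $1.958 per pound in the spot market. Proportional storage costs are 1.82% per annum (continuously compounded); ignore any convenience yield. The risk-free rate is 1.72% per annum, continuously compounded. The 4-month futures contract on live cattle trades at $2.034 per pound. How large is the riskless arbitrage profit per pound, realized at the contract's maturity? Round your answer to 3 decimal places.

$0.053 per pound

Fair futures: F* = S·e^(carry·T), with carry = (r + u) = 0.0172 + 0.0182 = 0.0354
F* = 1.958 · e^(0.0354 × 4/12) = 1.958 · e^0.011800 = 1.958 × 1.011870 = $1.9812
Market $2.034 > fair $1.9812: forward overpriced → cash-and-carry (buy spot, short the forward).
At maturity, profit = |F_mkt − F*| = |2.034 − 1.9812| = $0.053 per pound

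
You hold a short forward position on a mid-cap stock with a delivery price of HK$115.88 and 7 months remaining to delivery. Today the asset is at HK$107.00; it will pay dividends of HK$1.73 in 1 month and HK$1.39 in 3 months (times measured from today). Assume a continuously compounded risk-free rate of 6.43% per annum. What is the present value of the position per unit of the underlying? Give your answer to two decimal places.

HK$7.70

PV(remaining dividends) I = 1.73·e^(−0.0643·1/12) + 1.39·e^(−0.0643·3/12) = 3.0886
Current forward F = (S − I)·e^(rT) = (107.00 − 3.0886)·e^(0.0643·7/12) = 103.9114 × 1.038221 = 107.8830
Value (long) = (F − K)·e^(−rT) = (107.8830 − 115.88) × 0.963186 = -7.7026
Short position value = −(long value) = HK$7.70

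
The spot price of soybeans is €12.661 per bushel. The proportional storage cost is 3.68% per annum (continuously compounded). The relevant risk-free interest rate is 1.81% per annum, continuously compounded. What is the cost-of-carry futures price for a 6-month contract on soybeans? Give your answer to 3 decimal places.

€13.013 per bushel

Net carry = r + u − y = 0.0181 + 0.0368 − 0.0000 = 0.0549
F = S·e^((r+u−y)T) = 12.661 · e^(0.0549 × 6/12) = 12.661 · e^0.027450
= 12.661 × 1.027830 = €13.013 per bushel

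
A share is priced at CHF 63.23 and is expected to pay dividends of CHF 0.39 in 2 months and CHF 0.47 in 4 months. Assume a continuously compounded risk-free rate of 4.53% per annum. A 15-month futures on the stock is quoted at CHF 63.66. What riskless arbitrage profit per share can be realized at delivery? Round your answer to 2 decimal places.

PV(dividends) I = 0.39·e^(−0.0453·2/12) + 0.47·e^(−0.0453·4/12) = 0.8500
Fair futures F* = (S − I)·e^(rT) = (63.23 − 0.8500)·e^0.056625 = 62.3800 × 1.058259 = 66.0142
Market CHF 63.66 < fair 66.0142: forward underpriced → reverse cash-and-carry (short the stock, invest proceeds at r, pay the dividends, go long the forward).
Profit at T = |F_mkt − F*| = |63.66 − 66.0142| = CHF 2.35 per share

CHF 2.35 per share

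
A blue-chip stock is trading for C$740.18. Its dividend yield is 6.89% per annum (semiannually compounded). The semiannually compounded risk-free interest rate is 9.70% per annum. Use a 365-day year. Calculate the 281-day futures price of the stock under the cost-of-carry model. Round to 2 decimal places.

F = S · (1+r/2)^(2T) / (1+q/2)^(2T)
= 740.18 × 1.075647 / 1.053534 = 740.18 × 1.020989
F = C$755.72

C$755.72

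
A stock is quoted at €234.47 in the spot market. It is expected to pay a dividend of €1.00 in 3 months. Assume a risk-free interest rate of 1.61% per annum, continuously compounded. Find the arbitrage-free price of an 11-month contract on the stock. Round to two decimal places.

€236.95

PV(dividends) I = 1.00·e^(−0.0161·3/12)
I = 0.9960
F = (S − I)·e^(rT) = (234.47 − 0.9960) · e^(0.0161·11/12)
= 233.4740 · e^0.014758 = 233.4740 × 1.014867 = €236.95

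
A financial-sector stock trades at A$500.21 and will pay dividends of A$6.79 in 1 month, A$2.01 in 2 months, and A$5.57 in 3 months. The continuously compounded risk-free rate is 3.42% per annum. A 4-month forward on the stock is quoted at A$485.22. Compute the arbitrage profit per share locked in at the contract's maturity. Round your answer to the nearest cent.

A$6.27 per share

PV(dividends) I = 6.79·e^(−0.0342·1/12) + 2.01·e^(−0.0342·2/12) + 5.57·e^(−0.0342·3/12) = 14.2918
Fair forward F* = (S − I)·e^(rT) = (500.21 − 14.2918)·e^0.011400 = 485.9182 × 1.011465 = 491.4893
Market A$485.22 < fair 491.4893: forward underpriced → reverse cash-and-carry (short the stock, invest proceeds at r, pay the dividends, go long the forward).
Profit at T = |F_mkt − F*| = |485.22 − 491.4893| = A$6.27 per share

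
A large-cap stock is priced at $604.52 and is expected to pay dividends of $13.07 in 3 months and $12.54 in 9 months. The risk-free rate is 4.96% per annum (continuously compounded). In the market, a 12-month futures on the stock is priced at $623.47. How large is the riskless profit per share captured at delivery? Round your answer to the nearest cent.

$14.47 per share

PV(dividends) I = 13.07·e^(−0.0496·3/12) + 12.54·e^(−0.0496·9/12) = 24.9910
Fair futures F* = (S − I)·e^(rT) = (604.52 − 24.9910)·e^0.049600 = 579.5290 × 1.050851 = 608.9986
Market $623.47 > fair 608.9986: forward overpriced → cash-and-carry (borrow at r, buy the stock and collect the dividends, short the forward).
Profit at T = |F_mkt − F*| = |623.47 − 608.9986| = $14.47 per share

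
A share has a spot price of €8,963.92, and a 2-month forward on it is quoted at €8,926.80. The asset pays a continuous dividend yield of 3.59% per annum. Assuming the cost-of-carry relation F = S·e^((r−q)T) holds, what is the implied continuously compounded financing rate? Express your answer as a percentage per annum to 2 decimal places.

1.10%

From F = S·e^((r−q)T): (r − q) = ln(F/S)/T
ln(8926.80/8963.92) = ln(0.995859) = -0.004150
(r − q) = -0.004150 / (2/12) = -0.024900
r = ln(F/S)/T + q = -0.024900 + 0.0359 = 0.011000
r = 1.10%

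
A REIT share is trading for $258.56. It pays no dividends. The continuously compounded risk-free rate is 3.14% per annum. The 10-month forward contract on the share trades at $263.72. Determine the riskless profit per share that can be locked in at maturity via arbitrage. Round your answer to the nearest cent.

$1.69 per share

Fair forward: F* = S·e^(carry·T), with carry = r = 0.0314
F* = 258.56 · e^(0.0314 × 10/12) = 258.56 · e^0.026167 = 258.56 × 1.026512 = $265.4149
Market $263.72 < fair $265.4149: forward underpriced → reverse cash-and-carry (short spot, go long the forward).
At maturity, profit = |F_mkt − F*| = |263.72 − 265.4149| = $1.69 per share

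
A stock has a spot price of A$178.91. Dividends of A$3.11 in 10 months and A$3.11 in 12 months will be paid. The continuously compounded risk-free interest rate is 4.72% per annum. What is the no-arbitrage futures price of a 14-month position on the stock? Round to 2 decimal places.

PV(dividends) I = 3.11·e^(−0.0472·10/12) + 3.11·e^(−0.0472·12/12)
I = 2.9900 + 2.9666 = 5.9566
F = (S − I)·e^(rT) = (178.91 − 5.9566) · e^(0.0472·14/12)
= 172.9534 · e^0.055067 = 172.9534 × 1.056611 = A$182.74

A$182.74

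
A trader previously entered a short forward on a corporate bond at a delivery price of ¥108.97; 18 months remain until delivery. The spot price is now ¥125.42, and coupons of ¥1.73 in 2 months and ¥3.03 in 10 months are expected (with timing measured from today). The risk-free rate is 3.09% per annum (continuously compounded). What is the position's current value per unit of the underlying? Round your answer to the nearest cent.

-¥16.71

PV(remaining coupons) I = 1.73·e^(−0.0309·2/12) + 3.03·e^(−0.0309·10/12) = 4.6741
Current forward F = (S − I)·e^(rT) = (125.42 − 4.6741)·e^(0.0309·18/12) = 120.7459 × 1.047441 = 126.4742
Value (long) = (F − K)·e^(−rT) = (126.4742 − 108.97) × 0.954708 = 16.7114
Short position value = −(long value) = -¥16.71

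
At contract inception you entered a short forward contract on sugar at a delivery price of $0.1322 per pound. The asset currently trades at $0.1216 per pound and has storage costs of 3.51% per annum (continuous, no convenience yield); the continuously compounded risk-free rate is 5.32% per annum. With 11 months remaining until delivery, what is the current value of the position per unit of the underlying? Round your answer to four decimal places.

$0.0003 per pound

Current fair forward for the remaining 11 months: F = S·e^((r + u)·T), (r + u) = 0.0532 + 0.0351 = 0.0883
F = 0.1216 · e^(0.0883 × 11/12) = 0.1216 × 1.084308 = 0.1319
Value of long forward = (F − K)·e^(−rT) = (0.1319 − 0.1322) · e^(−0.0532·11/12)
= -0.0003 × 0.952403 = -0.0003
Short position value = −(long value) = $0.0003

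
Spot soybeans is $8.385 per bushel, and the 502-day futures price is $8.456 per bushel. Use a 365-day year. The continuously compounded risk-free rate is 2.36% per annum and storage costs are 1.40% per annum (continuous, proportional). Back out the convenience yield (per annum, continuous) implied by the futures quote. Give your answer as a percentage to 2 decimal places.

3.15%

F = S·e^((r+u−y)T) ⇒ (r+u−y) = ln(F/S)/T
ln(8.456/8.385) = 0.008432; /T ⇒ 0.006131
y = r + u − ln(F/S)/T = 0.0236 + 0.0140 − 0.006131 = 0.031469
y = 3.15%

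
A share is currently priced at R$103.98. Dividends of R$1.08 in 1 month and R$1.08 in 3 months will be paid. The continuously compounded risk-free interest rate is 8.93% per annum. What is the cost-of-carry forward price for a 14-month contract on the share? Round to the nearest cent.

PV(dividends) I = 1.08·e^(−0.0893·1/12) + 1.08·e^(−0.0893·3/12)
I = 1.0720 + 1.0562 = 2.1282
F = (S − I)·e^(rT) = (103.98 − 2.1282) · e^(0.0893·14/12)
= 101.8518 · e^0.104183 = 101.8518 × 1.109804 = R$113.04

R$113.04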